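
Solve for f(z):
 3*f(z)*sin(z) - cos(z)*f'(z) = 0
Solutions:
 f(z) = C1/cos(z)^3


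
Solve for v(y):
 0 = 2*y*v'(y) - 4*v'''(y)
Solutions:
 v(y) = C1 + Integral(C2*airyai(2^(2/3)*y/2) + C3*airybi(2^(2/3)*y/2), y)


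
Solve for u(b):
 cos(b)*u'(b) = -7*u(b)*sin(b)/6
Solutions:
 u(b) = C1*cos(b)^(7/6)


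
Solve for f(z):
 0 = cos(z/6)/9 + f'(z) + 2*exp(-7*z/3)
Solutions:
 f(z) = C1 - 2*sin(z/6)/3 + 6*exp(-7*z/3)/7


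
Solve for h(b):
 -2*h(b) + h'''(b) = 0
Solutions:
 h(b) = C3*exp(2^(1/3)*b) + (C1*sin(2^(1/3)*sqrt(3)*b/2) + C2*cos(2^(1/3)*sqrt(3)*b/2))*exp(-2^(1/3)*b/2)


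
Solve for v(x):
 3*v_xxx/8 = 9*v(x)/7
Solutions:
 v(x) = C3*exp(2*3^(1/3)*7^(2/3)*x/7) + (C1*sin(3^(5/6)*7^(2/3)*x/7) + C2*cos(3^(5/6)*7^(2/3)*x/7))*exp(-3^(1/3)*7^(2/3)*x/7)


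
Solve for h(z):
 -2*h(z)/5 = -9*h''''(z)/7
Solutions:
 h(z) = C1*exp(-14^(1/4)*sqrt(3)*5^(3/4)*z/15) + C2*exp(14^(1/4)*sqrt(3)*5^(3/4)*z/15) + C3*sin(14^(1/4)*sqrt(3)*5^(3/4)*z/15) + C4*cos(14^(1/4)*sqrt(3)*5^(3/4)*z/15)


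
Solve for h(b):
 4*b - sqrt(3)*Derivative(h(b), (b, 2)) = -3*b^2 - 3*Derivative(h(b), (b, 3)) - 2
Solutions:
 h(b) = C1 + C2*b + C3*exp(sqrt(3)*b/3) + sqrt(3)*b^4/12 + b^3*(2*sqrt(3)/9 + 1) + b^2*(2 + 10*sqrt(3)/3)


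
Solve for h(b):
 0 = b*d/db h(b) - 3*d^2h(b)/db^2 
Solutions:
 h(b) = C1 + C2*erfi(sqrt(6)*b/6)


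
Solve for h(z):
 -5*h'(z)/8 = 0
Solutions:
 h(z) = C1


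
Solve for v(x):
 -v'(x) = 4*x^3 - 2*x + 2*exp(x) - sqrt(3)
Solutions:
 v(x) = C1 - x^4 + x^2 + sqrt(3)*x - 2*exp(x)


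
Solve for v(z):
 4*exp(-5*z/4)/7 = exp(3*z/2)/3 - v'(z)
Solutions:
 v(z) = C1 + 2*exp(3*z/2)/9 + 16*exp(-5*z/4)/35


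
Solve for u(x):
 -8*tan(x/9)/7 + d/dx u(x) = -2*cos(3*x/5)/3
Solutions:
 u(x) = C1 - 72*log(cos(x/9))/7 - 10*sin(3*x/5)/9


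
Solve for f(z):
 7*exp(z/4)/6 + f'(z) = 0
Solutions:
 f(z) = C1 - 14*exp(z/4)/3


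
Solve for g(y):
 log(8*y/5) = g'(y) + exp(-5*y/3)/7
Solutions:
 g(y) = C1 + y*log(y) + y*(-log(5) - 1 + 3*log(2)) + 3*exp(-5*y/3)/35


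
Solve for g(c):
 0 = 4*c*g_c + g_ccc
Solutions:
 g(c) = C1 + Integral(C2*airyai(-2^(2/3)*c) + C3*airybi(-2^(2/3)*c), c)


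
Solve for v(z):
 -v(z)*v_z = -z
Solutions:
 v(z) = -sqrt(C1 + z^2)
 v(z) = sqrt(C1 + z^2)


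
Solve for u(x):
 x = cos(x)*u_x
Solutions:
 u(x) = C1 + Integral(x/cos(x), x)


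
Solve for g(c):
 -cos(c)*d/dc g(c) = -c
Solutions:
 g(c) = C1 + Integral(c/cos(c), c)


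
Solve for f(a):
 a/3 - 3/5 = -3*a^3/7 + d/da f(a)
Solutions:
 f(a) = C1 + 3*a^4/28 + a^2/6 - 3*a/5


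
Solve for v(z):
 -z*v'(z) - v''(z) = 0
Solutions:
 v(z) = C1 + C2*erf(sqrt(2)*z/2)


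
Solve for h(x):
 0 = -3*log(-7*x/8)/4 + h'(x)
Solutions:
 h(x) = C1 + 3*x*log(-x)/4 + 3*x*(-3*log(2) - 1 + log(7))/4


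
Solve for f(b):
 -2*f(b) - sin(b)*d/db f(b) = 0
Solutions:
 f(b) = C1*(cos(b) + 1)/(cos(b) - 1)


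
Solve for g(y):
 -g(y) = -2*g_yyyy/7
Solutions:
 g(y) = C1*exp(-2^(3/4)*7^(1/4)*y/2) + C2*exp(2^(3/4)*7^(1/4)*y/2) + C3*sin(2^(3/4)*7^(1/4)*y/2) + C4*cos(2^(3/4)*7^(1/4)*y/2)


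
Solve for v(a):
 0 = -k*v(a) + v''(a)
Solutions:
 v(a) = C1*exp(-a*sqrt(k)) + C2*exp(a*sqrt(k))


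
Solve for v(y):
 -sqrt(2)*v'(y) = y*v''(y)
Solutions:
 v(y) = C1 + C2*y^(1 - sqrt(2))


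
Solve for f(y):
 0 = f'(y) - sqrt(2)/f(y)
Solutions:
 f(y) = -sqrt(C1 + 2*sqrt(2)*y)
 f(y) = sqrt(C1 + 2*sqrt(2)*y)


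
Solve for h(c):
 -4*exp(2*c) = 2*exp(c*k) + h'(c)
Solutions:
 h(c) = C1 - 2*exp(2*c) - 2*exp(c*k)/k


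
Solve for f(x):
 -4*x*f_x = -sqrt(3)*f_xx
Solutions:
 f(x) = C1 + C2*erfi(sqrt(2)*3^(3/4)*x/3)


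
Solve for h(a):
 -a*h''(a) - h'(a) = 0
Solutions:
 h(a) = C1 + C2*log(a)


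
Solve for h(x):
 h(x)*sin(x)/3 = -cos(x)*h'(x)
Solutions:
 h(x) = C1*cos(x)^(1/3)


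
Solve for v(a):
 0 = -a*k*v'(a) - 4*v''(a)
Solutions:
 v(a) = Piecewise((-sqrt(2)*sqrt(pi)*C1*erf(sqrt(2)*a*sqrt(k)/4)/sqrt(k) - C2, (k > 0) | (k < 0)), (-C1*a - C2, True))


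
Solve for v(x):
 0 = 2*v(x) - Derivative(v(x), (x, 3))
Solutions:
 v(x) = C3*exp(2^(1/3)*x) + (C1*sin(2^(1/3)*sqrt(3)*x/2) + C2*cos(2^(1/3)*sqrt(3)*x/2))*exp(-2^(1/3)*x/2)


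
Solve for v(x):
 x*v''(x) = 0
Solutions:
 v(x) = C1 + C2*x


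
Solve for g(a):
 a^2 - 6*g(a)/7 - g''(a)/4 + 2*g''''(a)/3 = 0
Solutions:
 g(a) = C1*exp(-sqrt(21)*a*sqrt(7 + sqrt(1841))/28) + C2*exp(sqrt(21)*a*sqrt(7 + sqrt(1841))/28) + C3*sin(sqrt(21)*a*sqrt(-7 + sqrt(1841))/28) + C4*cos(sqrt(21)*a*sqrt(-7 + sqrt(1841))/28) + 7*a^2/6 - 49/72


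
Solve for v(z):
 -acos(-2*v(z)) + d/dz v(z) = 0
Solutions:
 Integral(1/acos(-2*_y), (_y, v(z))) = C1 + z


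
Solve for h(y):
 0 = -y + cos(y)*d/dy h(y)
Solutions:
 h(y) = C1 + Integral(y/cos(y), y)


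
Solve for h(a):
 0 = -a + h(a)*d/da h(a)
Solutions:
 h(a) = -sqrt(C1 + a^2)
 h(a) = sqrt(C1 + a^2)


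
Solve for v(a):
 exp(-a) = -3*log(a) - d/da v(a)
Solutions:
 v(a) = C1 - 3*a*log(a) + 3*a + exp(-a)


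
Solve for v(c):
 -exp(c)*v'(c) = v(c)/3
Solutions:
 v(c) = C1*exp(exp(-c)/3)


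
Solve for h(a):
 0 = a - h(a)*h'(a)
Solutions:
 h(a) = -sqrt(C1 + a^2)
 h(a) = sqrt(C1 + a^2)


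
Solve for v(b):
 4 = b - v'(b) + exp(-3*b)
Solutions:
 v(b) = C1 + b^2/2 - 4*b - exp(-3*b)/3


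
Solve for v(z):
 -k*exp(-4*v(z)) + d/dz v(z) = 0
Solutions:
 v(z) = log(-I*(C1 + 4*k*z)^(1/4))
 v(z) = log(I*(C1 + 4*k*z)^(1/4))
 v(z) = log(-(C1 + 4*k*z)^(1/4))
 v(z) = log(C1 + 4*k*z)/4


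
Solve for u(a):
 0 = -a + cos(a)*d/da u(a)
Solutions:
 u(a) = C1 + Integral(a/cos(a), a)


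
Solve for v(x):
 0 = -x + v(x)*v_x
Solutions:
 v(x) = -sqrt(C1 + x^2)
 v(x) = sqrt(C1 + x^2)


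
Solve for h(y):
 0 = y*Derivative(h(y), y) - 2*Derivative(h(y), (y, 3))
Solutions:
 h(y) = C1 + Integral(C2*airyai(2^(2/3)*y/2) + C3*airybi(2^(2/3)*y/2), y)


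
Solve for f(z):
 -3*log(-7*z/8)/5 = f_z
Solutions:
 f(z) = C1 - 3*z*log(-z)/5 + 3*z*(-log(7) + 1 + 3*log(2))/5


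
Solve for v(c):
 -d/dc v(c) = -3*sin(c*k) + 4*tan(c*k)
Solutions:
 v(c) = C1 - 4*Piecewise((-log(cos(c*k))/k, Ne(k, 0)), (0, True)) + 3*Piecewise((-cos(c*k)/k, Ne(k, 0)), (0, True))


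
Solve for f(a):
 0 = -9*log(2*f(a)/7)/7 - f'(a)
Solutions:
 7*Integral(1/(log(_y) - log(7) + log(2)), (_y, f(a)))/9 = C1 - a


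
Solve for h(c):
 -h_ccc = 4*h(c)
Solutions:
 h(c) = C3*exp(-2^(2/3)*c) + (C1*sin(2^(2/3)*sqrt(3)*c/2) + C2*cos(2^(2/3)*sqrt(3)*c/2))*exp(2^(2/3)*c/2)


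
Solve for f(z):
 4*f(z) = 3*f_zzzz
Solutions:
 f(z) = C1*exp(-sqrt(2)*3^(3/4)*z/3) + C2*exp(sqrt(2)*3^(3/4)*z/3) + C3*sin(sqrt(2)*3^(3/4)*z/3) + C4*cos(sqrt(2)*3^(3/4)*z/3)


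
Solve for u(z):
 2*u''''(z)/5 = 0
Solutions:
 u(z) = C1 + C2*z + C3*z^2 + C4*z^3


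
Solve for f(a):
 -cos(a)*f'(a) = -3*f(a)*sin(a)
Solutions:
 f(a) = C1/cos(a)^3


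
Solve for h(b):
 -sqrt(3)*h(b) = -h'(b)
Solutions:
 h(b) = C1*exp(sqrt(3)*b)


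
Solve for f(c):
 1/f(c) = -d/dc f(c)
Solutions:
 f(c) = -sqrt(C1 - 2*c)
 f(c) = sqrt(C1 - 2*c)


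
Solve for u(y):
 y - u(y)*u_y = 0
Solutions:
 u(y) = -sqrt(C1 + y^2)
 u(y) = sqrt(C1 + y^2)


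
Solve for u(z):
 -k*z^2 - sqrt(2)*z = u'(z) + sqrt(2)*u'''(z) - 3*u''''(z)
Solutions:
 u(z) = C1 + C2*exp(z*(-2^(2/3)*(4*sqrt(2) + 243 + sqrt(-32 + (4*sqrt(2) + 243)^2))^(1/3) - 4*2^(1/3)/(4*sqrt(2) + 243 + sqrt(-32 + (4*sqrt(2) + 243)^2))^(1/3) + 4*sqrt(2))/36)*sin(2^(1/3)*sqrt(3)*z*(-2^(1/3)*(4*sqrt(2) + 243 + sqrt(-32 + (4*sqrt(2) + 243)^2))^(1/3) + 4/(4*sqrt(2) + 243 + sqrt(-32 + (4*sqrt(2) + 243)^2))^(1/3))/36) + C3*exp(z*(-2^(2/3)*(4*sqrt(2) + 243 + sqrt(-32 + (4*sqrt(2) + 243)^2))^(1/3) - 4*2^(1/3)/(4*sqrt(2) + 243 + sqrt(-32 + (4*sqrt(2) + 243)^2))^(1/3) + 4*sqrt(2))/36)*cos(2^(1/3)*sqrt(3)*z*(-2^(1/3)*(4*sqrt(2) + 243 + sqrt(-32 + (4*sqrt(2) + 243)^2))^(1/3) + 4/(4*sqrt(2) + 243 + sqrt(-32 + (4*sqrt(2) + 243)^2))^(1/3))/36) + C4*exp(z*(4*2^(1/3)/(4*sqrt(2) + 243 + sqrt(-32 + (4*sqrt(2) + 243)^2))^(1/3) + 2*sqrt(2) + 2^(2/3)*(4*sqrt(2) + 243 + sqrt(-32 + (4*sqrt(2) + 243)^2))^(1/3))/18) - k*z^3/3 + 2*sqrt(2)*k*z - sqrt(2)*z^2/2


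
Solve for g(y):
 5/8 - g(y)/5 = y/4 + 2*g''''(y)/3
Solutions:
 g(y) = -5*y/4 + (C1*sin(5^(3/4)*6^(1/4)*y/10) + C2*cos(5^(3/4)*6^(1/4)*y/10))*exp(-5^(3/4)*6^(1/4)*y/10) + (C3*sin(5^(3/4)*6^(1/4)*y/10) + C4*cos(5^(3/4)*6^(1/4)*y/10))*exp(5^(3/4)*6^(1/4)*y/10) + 25/8


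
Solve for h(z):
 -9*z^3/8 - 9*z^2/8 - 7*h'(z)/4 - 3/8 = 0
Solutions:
 h(z) = C1 - 9*z^4/56 - 3*z^3/14 - 3*z/14


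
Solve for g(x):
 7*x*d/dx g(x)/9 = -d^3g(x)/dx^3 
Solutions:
 g(x) = C1 + Integral(C2*airyai(-21^(1/3)*x/3) + C3*airybi(-21^(1/3)*x/3), x)


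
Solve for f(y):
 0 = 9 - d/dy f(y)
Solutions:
 f(y) = C1 + 9*y


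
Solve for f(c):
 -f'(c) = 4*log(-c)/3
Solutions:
 f(c) = C1 - 4*c*log(-c)/3 + 4*c/3


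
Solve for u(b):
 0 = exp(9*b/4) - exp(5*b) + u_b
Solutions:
 u(b) = C1 - 4*exp(9*b/4)/9 + exp(5*b)/5


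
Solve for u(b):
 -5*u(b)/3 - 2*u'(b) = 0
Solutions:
 u(b) = C1*exp(-5*b/6)


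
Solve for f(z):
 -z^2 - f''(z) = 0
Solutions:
 f(z) = C1 + C2*z - z^4/12


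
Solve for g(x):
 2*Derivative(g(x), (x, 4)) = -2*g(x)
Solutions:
 g(x) = (C1*sin(sqrt(2)*x/2) + C2*cos(sqrt(2)*x/2))*exp(-sqrt(2)*x/2) + (C3*sin(sqrt(2)*x/2) + C4*cos(sqrt(2)*x/2))*exp(sqrt(2)*x/2)


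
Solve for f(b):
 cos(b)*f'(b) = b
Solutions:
 f(b) = C1 + Integral(b/cos(b), b)


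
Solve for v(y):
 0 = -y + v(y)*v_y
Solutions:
 v(y) = -sqrt(C1 + y^2)
 v(y) = sqrt(C1 + y^2)


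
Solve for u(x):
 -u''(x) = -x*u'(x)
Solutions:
 u(x) = C1 + C2*erfi(sqrt(2)*x/2)


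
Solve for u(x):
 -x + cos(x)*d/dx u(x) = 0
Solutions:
 u(x) = C1 + Integral(x/cos(x), x)


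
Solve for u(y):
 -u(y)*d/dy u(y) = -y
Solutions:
 u(y) = -sqrt(C1 + y^2)
 u(y) = sqrt(C1 + y^2)


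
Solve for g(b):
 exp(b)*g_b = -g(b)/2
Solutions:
 g(b) = C1*exp(exp(-b)/2)


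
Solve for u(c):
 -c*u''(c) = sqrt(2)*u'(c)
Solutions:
 u(c) = C1 + C2*c^(1 - sqrt(2))


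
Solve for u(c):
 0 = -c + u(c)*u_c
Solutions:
 u(c) = -sqrt(C1 + c^2)
 u(c) = sqrt(C1 + c^2)


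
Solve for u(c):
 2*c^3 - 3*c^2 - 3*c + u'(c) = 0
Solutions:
 u(c) = C1 - c^4/2 + c^3 + 3*c^2/2


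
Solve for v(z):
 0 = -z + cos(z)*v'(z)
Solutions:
 v(z) = C1 + Integral(z/cos(z), z)


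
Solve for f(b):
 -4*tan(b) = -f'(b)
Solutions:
 f(b) = C1 - 4*log(cos(b))


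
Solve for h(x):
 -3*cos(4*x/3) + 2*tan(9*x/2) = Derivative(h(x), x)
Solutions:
 h(x) = C1 - 4*log(cos(9*x/2))/9 - 9*sin(4*x/3)/4


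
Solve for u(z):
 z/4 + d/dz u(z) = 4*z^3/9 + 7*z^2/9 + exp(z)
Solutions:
 u(z) = C1 + z^4/9 + 7*z^3/27 - z^2/8 + exp(z)


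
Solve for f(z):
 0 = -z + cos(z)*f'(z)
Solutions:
 f(z) = C1 + Integral(z/cos(z), z)


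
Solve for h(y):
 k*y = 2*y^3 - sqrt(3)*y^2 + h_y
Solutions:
 h(y) = C1 + k*y^2/2 - y^4/2 + sqrt(3)*y^3/3


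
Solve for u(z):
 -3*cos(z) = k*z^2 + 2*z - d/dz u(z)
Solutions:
 u(z) = C1 + k*z^3/3 + z^2 + 3*sin(z)


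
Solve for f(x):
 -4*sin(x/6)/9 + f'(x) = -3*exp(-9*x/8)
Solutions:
 f(x) = C1 - 8*cos(x/6)/3 + 8*exp(-9*x/8)/3


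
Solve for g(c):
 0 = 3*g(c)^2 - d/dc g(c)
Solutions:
 g(c) = -1/(C1 + 3*c)


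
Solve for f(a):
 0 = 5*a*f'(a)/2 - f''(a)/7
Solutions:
 f(a) = C1 + C2*erfi(sqrt(35)*a/2)


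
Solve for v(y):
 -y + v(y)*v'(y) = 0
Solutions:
 v(y) = -sqrt(C1 + y^2)
 v(y) = sqrt(C1 + y^2)


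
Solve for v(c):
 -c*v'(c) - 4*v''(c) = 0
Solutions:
 v(c) = C1 + C2*erf(sqrt(2)*c/4)


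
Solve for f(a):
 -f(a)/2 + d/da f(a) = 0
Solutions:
 f(a) = C1*exp(a/2)


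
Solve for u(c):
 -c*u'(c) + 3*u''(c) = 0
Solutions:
 u(c) = C1 + C2*erfi(sqrt(6)*c/6)


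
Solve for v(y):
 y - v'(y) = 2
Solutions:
 v(y) = C1 + y^2/2 - 2*y


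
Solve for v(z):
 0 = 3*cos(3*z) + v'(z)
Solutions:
 v(z) = C1 - sin(3*z)


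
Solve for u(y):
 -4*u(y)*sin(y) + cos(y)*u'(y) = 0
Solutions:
 u(y) = C1/cos(y)^4


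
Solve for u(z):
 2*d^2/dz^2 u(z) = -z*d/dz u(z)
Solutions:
 u(z) = C1 + C2*erf(z/2)


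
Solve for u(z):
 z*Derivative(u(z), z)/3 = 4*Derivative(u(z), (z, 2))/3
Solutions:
 u(z) = C1 + C2*erfi(sqrt(2)*z/4)


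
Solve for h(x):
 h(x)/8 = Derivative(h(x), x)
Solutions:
 h(x) = C1*exp(x/8)


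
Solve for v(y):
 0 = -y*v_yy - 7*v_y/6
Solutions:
 v(y) = C1 + C2/y^(1/6)


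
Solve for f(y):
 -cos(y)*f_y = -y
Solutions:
 f(y) = C1 + Integral(y/cos(y), y)


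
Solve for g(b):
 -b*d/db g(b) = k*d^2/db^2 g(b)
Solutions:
 g(b) = C1 + C2*sqrt(k)*erf(sqrt(2)*b*sqrt(1/k)/2)


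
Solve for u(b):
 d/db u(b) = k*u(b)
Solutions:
 u(b) = C1*exp(b*k)


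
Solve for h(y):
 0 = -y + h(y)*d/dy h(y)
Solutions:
 h(y) = -sqrt(C1 + y^2)
 h(y) = sqrt(C1 + y^2)


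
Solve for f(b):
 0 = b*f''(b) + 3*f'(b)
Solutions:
 f(b) = C1 + C2/b^2


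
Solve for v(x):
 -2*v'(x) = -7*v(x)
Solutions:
 v(x) = C1*exp(7*x/2)


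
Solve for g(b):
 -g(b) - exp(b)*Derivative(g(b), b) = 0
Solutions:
 g(b) = C1*exp(exp(-b))


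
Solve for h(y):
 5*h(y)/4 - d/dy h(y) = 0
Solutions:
 h(y) = C1*exp(5*y/4)


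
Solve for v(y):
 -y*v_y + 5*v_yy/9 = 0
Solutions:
 v(y) = C1 + C2*erfi(3*sqrt(10)*y/10)


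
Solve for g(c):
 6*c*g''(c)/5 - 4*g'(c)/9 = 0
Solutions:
 g(c) = C1 + C2*c^(37/27)


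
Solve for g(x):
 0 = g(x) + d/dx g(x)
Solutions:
 g(x) = C1*exp(-x)


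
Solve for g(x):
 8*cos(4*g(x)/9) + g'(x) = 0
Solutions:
 8*x - 9*log(sin(4*g(x)/9) - 1)/8 + 9*log(sin(4*g(x)/9) + 1)/8 = C1


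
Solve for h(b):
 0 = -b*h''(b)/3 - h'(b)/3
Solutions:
 h(b) = C1 + C2*log(b)


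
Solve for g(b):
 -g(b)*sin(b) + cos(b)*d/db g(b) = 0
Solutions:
 g(b) = C1/cos(b)


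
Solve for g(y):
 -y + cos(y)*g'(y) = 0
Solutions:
 g(y) = C1 + Integral(y/cos(y), y)


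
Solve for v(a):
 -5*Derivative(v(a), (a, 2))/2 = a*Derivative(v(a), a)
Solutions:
 v(a) = C1 + C2*erf(sqrt(5)*a/5)


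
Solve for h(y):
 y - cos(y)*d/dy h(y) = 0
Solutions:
 h(y) = C1 + Integral(y/cos(y), y)


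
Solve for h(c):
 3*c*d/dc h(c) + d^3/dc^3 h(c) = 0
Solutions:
 h(c) = C1 + Integral(C2*airyai(-3^(1/3)*c) + C3*airybi(-3^(1/3)*c), c)


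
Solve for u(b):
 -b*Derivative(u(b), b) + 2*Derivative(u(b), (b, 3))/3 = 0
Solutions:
 u(b) = C1 + Integral(C2*airyai(2^(2/3)*3^(1/3)*b/2) + C3*airybi(2^(2/3)*3^(1/3)*b/2), b)


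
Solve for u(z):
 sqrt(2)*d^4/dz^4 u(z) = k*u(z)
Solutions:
 u(z) = C1*exp(-2^(7/8)*k^(1/4)*z/2) + C2*exp(2^(7/8)*k^(1/4)*z/2) + C3*exp(-2^(7/8)*I*k^(1/4)*z/2) + C4*exp(2^(7/8)*I*k^(1/4)*z/2)


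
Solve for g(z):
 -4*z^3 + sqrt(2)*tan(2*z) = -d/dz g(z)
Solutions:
 g(z) = C1 + z^4 + sqrt(2)*log(cos(2*z))/2


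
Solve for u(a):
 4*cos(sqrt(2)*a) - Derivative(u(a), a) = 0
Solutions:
 u(a) = C1 + 2*sqrt(2)*sin(sqrt(2)*a)


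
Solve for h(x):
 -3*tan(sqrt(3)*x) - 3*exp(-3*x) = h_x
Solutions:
 h(x) = C1 - sqrt(3)*log(tan(sqrt(3)*x)^2 + 1)/2 + exp(-3*x)


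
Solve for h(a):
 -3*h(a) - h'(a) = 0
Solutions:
 h(a) = C1*exp(-3*a)


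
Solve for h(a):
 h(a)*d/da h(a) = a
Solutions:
 h(a) = -sqrt(C1 + a^2)
 h(a) = sqrt(C1 + a^2)


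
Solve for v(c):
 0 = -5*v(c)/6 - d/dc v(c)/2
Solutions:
 v(c) = C1*exp(-5*c/3)


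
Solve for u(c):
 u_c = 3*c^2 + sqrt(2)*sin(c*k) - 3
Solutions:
 u(c) = C1 + c^3 - 3*c - sqrt(2)*cos(c*k)/k


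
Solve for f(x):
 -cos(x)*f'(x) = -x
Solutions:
 f(x) = C1 + Integral(x/cos(x), x)


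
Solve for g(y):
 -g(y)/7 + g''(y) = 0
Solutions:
 g(y) = C1*exp(-sqrt(7)*y/7) + C2*exp(sqrt(7)*y/7)


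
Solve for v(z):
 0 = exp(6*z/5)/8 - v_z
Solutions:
 v(z) = C1 + 5*exp(6*z/5)/48


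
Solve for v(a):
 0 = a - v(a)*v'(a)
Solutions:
 v(a) = -sqrt(C1 + a^2)
 v(a) = sqrt(C1 + a^2)


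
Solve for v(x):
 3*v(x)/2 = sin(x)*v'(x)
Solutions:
 v(x) = C1*(cos(x) - 1)^(3/4)/(cos(x) + 1)^(3/4)


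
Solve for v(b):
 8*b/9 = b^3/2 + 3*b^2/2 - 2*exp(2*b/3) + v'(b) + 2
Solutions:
 v(b) = C1 - b^4/8 - b^3/2 + 4*b^2/9 - 2*b + 3*exp(2*b/3)


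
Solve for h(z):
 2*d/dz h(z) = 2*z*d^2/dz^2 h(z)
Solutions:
 h(z) = C1 + C2*z^2


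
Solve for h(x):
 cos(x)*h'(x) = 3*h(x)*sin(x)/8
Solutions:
 h(x) = C1/cos(x)^(3/8)


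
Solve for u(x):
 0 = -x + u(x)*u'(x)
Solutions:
 u(x) = -sqrt(C1 + x^2)
 u(x) = sqrt(C1 + x^2)


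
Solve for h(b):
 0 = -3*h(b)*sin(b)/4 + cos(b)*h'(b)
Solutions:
 h(b) = C1/cos(b)^(3/4)


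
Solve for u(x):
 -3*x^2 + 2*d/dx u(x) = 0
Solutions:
 u(x) = C1 + x^3/2


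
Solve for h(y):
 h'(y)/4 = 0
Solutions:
 h(y) = C1


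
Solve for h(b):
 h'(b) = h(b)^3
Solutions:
 h(b) = -sqrt(2)*sqrt(-1/(C1 + b))/2
 h(b) = sqrt(2)*sqrt(-1/(C1 + b))/2


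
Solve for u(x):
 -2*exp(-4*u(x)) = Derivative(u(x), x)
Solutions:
 u(x) = log(-I*(C1 - 8*x)^(1/4))
 u(x) = log(I*(C1 - 8*x)^(1/4))
 u(x) = log(-(C1 - 8*x)^(1/4))
 u(x) = log(C1 - 8*x)/4


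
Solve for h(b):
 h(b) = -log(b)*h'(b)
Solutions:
 h(b) = C1*exp(-li(b))


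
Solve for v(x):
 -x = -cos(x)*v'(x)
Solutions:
 v(x) = C1 + Integral(x/cos(x), x)


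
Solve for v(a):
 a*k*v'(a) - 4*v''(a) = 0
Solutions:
 v(a) = Piecewise((-sqrt(2)*sqrt(pi)*C1*erf(sqrt(2)*a*sqrt(-k)/4)/sqrt(-k) - C2, (k > 0) | (k < 0)), (-C1*a - C2, True))


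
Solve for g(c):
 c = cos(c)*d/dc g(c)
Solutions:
 g(c) = C1 + Integral(c/cos(c), c)


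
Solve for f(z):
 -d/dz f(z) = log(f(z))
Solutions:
 li(f(z)) = C1 - z


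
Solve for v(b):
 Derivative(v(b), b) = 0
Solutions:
 v(b) = C1


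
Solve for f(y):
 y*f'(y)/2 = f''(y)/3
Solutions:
 f(y) = C1 + C2*erfi(sqrt(3)*y/2)


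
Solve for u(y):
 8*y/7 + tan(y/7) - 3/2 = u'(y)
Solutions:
 u(y) = C1 + 4*y^2/7 - 3*y/2 - 7*log(cos(y/7))


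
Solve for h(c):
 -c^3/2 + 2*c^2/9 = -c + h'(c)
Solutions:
 h(c) = C1 - c^4/8 + 2*c^3/27 + c^2/2


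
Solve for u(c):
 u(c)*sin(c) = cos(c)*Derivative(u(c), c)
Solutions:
 u(c) = C1/cos(c)


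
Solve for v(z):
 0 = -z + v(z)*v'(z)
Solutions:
 v(z) = -sqrt(C1 + z^2)
 v(z) = sqrt(C1 + z^2)


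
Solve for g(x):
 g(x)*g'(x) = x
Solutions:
 g(x) = -sqrt(C1 + x^2)
 g(x) = sqrt(C1 + x^2)


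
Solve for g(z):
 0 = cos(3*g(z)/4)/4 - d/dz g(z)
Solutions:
 -z/4 - 2*log(sin(3*g(z)/4) - 1)/3 + 2*log(sin(3*g(z)/4) + 1)/3 = C1


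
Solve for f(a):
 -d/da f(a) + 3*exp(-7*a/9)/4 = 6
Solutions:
 f(a) = C1 - 6*a - 27*exp(-7*a/9)/28


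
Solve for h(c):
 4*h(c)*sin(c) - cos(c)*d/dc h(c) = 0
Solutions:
 h(c) = C1/cos(c)^4


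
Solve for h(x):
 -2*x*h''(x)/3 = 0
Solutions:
 h(x) = C1 + C2*x


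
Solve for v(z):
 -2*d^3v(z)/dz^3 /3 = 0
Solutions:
 v(z) = C1 + C2*z + C3*z^2


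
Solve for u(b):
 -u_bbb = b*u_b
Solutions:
 u(b) = C1 + Integral(C2*airyai(-b) + C3*airybi(-b), b)


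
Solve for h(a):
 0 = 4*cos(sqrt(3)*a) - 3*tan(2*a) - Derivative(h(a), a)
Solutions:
 h(a) = C1 + 3*log(cos(2*a))/2 + 4*sqrt(3)*sin(sqrt(3)*a)/3


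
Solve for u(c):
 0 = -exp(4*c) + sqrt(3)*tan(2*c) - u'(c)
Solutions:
 u(c) = C1 - exp(4*c)/4 - sqrt(3)*log(cos(2*c))/2


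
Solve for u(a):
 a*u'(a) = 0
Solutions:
 u(a) = C1


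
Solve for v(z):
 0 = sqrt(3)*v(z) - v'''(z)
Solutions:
 v(z) = C3*exp(3^(1/6)*z) + (C1*sin(3^(2/3)*z/2) + C2*cos(3^(2/3)*z/2))*exp(-3^(1/6)*z/2)


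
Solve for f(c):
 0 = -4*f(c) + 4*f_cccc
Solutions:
 f(c) = C1*exp(-c) + C2*exp(c) + C3*sin(c) + C4*cos(c)


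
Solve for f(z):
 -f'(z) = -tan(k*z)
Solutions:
 f(z) = C1 + Piecewise((-log(cos(k*z))/k, Ne(k, 0)), (0, True))


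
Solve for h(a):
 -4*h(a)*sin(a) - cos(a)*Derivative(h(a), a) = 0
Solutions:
 h(a) = C1*cos(a)^4


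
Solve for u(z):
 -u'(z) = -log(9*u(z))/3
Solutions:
 -3*Integral(1/(log(_y) + 2*log(3)), (_y, u(z))) = C1 - z


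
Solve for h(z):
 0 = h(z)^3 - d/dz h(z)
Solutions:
 h(z) = -sqrt(2)*sqrt(-1/(C1 + z))/2
 h(z) = sqrt(2)*sqrt(-1/(C1 + z))/2


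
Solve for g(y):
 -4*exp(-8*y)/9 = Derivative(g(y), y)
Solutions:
 g(y) = C1 + exp(-8*y)/18


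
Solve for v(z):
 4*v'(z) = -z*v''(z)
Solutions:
 v(z) = C1 + C2/z^3


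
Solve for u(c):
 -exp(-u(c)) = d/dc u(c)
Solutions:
 u(c) = log(C1 - c)


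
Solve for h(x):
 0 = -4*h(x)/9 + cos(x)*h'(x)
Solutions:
 h(x) = C1*(sin(x) + 1)^(2/9)/(sin(x) - 1)^(2/9)


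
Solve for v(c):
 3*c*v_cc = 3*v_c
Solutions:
 v(c) = C1 + C2*c^2


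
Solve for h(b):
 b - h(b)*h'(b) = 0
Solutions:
 h(b) = -sqrt(C1 + b^2)
 h(b) = sqrt(C1 + b^2)


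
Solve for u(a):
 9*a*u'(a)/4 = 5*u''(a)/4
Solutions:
 u(a) = C1 + C2*erfi(3*sqrt(10)*a/10)


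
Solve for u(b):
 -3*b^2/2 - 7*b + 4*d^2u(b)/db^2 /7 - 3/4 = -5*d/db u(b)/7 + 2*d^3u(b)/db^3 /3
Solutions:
 u(b) = C1 + C2*exp(b*(6 - sqrt(246))/14) + C3*exp(b*(6 + sqrt(246))/14) + 7*b^3/10 + 161*b^2/50 - 91*b/500


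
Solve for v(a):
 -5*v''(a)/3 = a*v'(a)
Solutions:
 v(a) = C1 + C2*erf(sqrt(30)*a/10)


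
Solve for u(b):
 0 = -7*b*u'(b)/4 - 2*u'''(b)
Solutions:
 u(b) = C1 + Integral(C2*airyai(-7^(1/3)*b/2) + C3*airybi(-7^(1/3)*b/2), b)


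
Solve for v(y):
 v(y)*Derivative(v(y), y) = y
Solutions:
 v(y) = -sqrt(C1 + y^2)
 v(y) = sqrt(C1 + y^2)


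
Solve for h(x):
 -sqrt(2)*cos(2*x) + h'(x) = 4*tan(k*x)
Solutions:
 h(x) = C1 + 4*Piecewise((-log(cos(k*x))/k, Ne(k, 0)), (0, True)) + sqrt(2)*sin(2*x)/2


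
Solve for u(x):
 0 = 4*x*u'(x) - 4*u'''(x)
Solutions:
 u(x) = C1 + Integral(C2*airyai(x) + C3*airybi(x), x)


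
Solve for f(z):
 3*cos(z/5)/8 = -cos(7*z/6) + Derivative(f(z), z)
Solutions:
 f(z) = C1 + 15*sin(z/5)/8 + 6*sin(7*z/6)/7


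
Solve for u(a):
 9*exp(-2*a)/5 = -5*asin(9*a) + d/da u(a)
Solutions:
 u(a) = C1 + 5*a*asin(9*a) + 5*sqrt(1 - 81*a^2)/9 - 9*exp(-2*a)/10


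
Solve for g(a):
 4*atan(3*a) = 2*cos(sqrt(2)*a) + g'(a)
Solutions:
 g(a) = C1 + 4*a*atan(3*a) - 2*log(9*a^2 + 1)/3 - sqrt(2)*sin(sqrt(2)*a)


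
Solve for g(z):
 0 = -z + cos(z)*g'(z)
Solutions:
 g(z) = C1 + Integral(z/cos(z), z)


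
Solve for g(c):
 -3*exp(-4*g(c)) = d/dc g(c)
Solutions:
 g(c) = log(-I*(C1 - 12*c)^(1/4))
 g(c) = log(I*(C1 - 12*c)^(1/4))
 g(c) = log(-(C1 - 12*c)^(1/4))
 g(c) = log(C1 - 12*c)/4


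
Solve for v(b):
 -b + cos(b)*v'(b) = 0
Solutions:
 v(b) = C1 + Integral(b/cos(b), b)


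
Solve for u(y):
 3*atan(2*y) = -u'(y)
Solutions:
 u(y) = C1 - 3*y*atan(2*y) + 3*log(4*y^2 + 1)/4


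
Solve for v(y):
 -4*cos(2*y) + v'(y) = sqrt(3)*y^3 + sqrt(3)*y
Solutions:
 v(y) = C1 + sqrt(3)*y^4/4 + sqrt(3)*y^2/2 + 2*sin(2*y)


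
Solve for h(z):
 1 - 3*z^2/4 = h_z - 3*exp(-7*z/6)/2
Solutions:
 h(z) = C1 - z^3/4 + z - 9*exp(-7*z/6)/7


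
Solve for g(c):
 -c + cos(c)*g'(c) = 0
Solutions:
 g(c) = C1 + Integral(c/cos(c), c)


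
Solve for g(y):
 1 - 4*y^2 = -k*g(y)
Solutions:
 g(y) = (4*y^2 - 1)/k


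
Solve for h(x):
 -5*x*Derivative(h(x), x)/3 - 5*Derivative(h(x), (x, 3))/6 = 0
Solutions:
 h(x) = C1 + Integral(C2*airyai(-2^(1/3)*x) + C3*airybi(-2^(1/3)*x), x)


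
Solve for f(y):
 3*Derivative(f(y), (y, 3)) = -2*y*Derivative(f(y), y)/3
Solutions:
 f(y) = C1 + Integral(C2*airyai(-6^(1/3)*y/3) + C3*airybi(-6^(1/3)*y/3), y)


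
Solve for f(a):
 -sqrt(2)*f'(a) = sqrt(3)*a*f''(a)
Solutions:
 f(a) = C1 + C2*a^(1 - sqrt(6)/3)


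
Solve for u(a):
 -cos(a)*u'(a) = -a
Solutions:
 u(a) = C1 + Integral(a/cos(a), a)


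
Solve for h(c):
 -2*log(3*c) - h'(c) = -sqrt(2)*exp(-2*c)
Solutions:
 h(c) = C1 - 2*c*log(c) + 2*c*(1 - log(3)) - sqrt(2)*exp(-2*c)/2


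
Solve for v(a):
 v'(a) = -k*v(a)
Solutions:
 v(a) = C1*exp(-a*k)


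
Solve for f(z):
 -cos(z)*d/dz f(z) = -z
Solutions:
 f(z) = C1 + Integral(z/cos(z), z)


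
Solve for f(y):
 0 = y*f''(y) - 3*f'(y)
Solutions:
 f(y) = C1 + C2*y^4


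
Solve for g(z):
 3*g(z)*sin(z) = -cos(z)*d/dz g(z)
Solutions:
 g(z) = C1*cos(z)^3


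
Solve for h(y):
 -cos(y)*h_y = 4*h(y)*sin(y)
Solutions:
 h(y) = C1*cos(y)^4


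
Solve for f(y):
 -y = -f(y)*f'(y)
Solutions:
 f(y) = -sqrt(C1 + y^2)
 f(y) = sqrt(C1 + y^2)


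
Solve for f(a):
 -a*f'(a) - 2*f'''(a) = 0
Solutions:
 f(a) = C1 + Integral(C2*airyai(-2^(2/3)*a/2) + C3*airybi(-2^(2/3)*a/2), a)


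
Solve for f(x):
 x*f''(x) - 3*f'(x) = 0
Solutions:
 f(x) = C1 + C2*x^4


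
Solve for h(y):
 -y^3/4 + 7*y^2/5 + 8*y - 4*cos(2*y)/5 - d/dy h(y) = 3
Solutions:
 h(y) = C1 - y^4/16 + 7*y^3/15 + 4*y^2 - 3*y - 2*sin(2*y)/5


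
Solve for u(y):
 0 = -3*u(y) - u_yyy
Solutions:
 u(y) = C3*exp(-3^(1/3)*y) + (C1*sin(3^(5/6)*y/2) + C2*cos(3^(5/6)*y/2))*exp(3^(1/3)*y/2)


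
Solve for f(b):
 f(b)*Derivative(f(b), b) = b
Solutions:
 f(b) = -sqrt(C1 + b^2)
 f(b) = sqrt(C1 + b^2)


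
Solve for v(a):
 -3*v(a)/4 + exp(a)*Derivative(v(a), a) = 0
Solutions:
 v(a) = C1*exp(-3*exp(-a)/4)


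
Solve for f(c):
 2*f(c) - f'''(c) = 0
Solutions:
 f(c) = C3*exp(2^(1/3)*c) + (C1*sin(2^(1/3)*sqrt(3)*c/2) + C2*cos(2^(1/3)*sqrt(3)*c/2))*exp(-2^(1/3)*c/2)


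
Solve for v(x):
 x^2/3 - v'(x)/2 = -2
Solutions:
 v(x) = C1 + 2*x^3/9 + 4*x


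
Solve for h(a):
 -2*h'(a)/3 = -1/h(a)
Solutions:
 h(a) = -sqrt(C1 + 3*a)
 h(a) = sqrt(C1 + 3*a)


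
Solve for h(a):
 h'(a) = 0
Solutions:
 h(a) = C1


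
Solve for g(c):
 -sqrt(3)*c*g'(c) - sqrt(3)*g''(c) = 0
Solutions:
 g(c) = C1 + C2*erf(sqrt(2)*c/2)


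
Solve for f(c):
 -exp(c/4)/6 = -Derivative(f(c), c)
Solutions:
 f(c) = C1 + 2*exp(c/4)/3


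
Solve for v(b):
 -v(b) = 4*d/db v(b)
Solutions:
 v(b) = C1*exp(-b/4)


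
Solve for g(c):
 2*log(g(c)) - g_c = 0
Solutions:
 li(g(c)) = C1 + 2*c


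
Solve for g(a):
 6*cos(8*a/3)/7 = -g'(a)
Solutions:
 g(a) = C1 - 9*sin(8*a/3)/28


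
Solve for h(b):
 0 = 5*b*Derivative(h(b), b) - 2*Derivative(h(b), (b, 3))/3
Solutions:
 h(b) = C1 + Integral(C2*airyai(15^(1/3)*2^(2/3)*b/2) + C3*airybi(15^(1/3)*2^(2/3)*b/2), b)


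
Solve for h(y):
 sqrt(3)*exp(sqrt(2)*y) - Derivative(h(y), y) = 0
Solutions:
 h(y) = C1 + sqrt(6)*exp(sqrt(2)*y)/2


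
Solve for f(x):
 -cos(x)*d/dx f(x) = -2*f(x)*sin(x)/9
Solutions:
 f(x) = C1/cos(x)^(2/9)


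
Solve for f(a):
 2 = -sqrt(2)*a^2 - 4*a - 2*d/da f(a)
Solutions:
 f(a) = C1 - sqrt(2)*a^3/6 - a^2 - a


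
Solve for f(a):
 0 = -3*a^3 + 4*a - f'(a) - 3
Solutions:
 f(a) = C1 - 3*a^4/4 + 2*a^2 - 3*a


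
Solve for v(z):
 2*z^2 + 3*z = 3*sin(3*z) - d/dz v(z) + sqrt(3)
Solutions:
 v(z) = C1 - 2*z^3/3 - 3*z^2/2 + sqrt(3)*z - cos(3*z)


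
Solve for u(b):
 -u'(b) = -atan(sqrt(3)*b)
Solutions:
 u(b) = C1 + b*atan(sqrt(3)*b) - sqrt(3)*log(3*b^2 + 1)/6


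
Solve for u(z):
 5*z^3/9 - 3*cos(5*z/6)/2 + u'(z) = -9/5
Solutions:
 u(z) = C1 - 5*z^4/36 - 9*z/5 + 9*sin(5*z/6)/5


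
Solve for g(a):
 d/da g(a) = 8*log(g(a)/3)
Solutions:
 Integral(1/(-log(_y) + log(3)), (_y, g(a)))/8 = C1 - a


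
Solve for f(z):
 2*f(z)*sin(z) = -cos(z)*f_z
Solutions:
 f(z) = C1*cos(z)^2


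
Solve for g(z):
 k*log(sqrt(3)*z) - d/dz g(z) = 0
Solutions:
 g(z) = C1 + k*z*log(z) - k*z + k*z*log(3)/2


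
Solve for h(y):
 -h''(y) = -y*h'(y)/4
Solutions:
 h(y) = C1 + C2*erfi(sqrt(2)*y/4)


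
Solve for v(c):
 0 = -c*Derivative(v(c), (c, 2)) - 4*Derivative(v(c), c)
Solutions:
 v(c) = C1 + C2/c^3


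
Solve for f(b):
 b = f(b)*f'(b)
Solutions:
 f(b) = -sqrt(C1 + b^2)
 f(b) = sqrt(C1 + b^2)


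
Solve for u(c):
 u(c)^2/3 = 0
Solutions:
 u(c) = 0


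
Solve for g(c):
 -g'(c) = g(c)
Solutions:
 g(c) = C1*exp(-c)


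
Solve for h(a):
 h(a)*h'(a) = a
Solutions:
 h(a) = -sqrt(C1 + a^2)
 h(a) = sqrt(C1 + a^2)


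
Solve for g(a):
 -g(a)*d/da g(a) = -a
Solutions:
 g(a) = -sqrt(C1 + a^2)
 g(a) = sqrt(C1 + a^2)


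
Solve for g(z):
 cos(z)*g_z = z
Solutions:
 g(z) = C1 + Integral(z/cos(z), z)


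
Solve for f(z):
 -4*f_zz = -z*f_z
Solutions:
 f(z) = C1 + C2*erfi(sqrt(2)*z/4)


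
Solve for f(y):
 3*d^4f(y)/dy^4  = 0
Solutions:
 f(y) = C1 + C2*y + C3*y^2 + C4*y^3


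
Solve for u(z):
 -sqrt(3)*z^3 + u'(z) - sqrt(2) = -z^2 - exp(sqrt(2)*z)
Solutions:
 u(z) = C1 + sqrt(3)*z^4/4 - z^3/3 + sqrt(2)*z - sqrt(2)*exp(sqrt(2)*z)/2


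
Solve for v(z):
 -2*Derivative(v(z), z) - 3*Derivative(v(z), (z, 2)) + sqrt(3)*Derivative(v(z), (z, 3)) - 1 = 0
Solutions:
 v(z) = C1 + C2*exp(sqrt(3)*z*(3 - sqrt(9 + 8*sqrt(3)))/6) + C3*exp(sqrt(3)*z*(3 + sqrt(9 + 8*sqrt(3)))/6) - z/2


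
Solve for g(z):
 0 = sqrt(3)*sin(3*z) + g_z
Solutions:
 g(z) = C1 + sqrt(3)*cos(3*z)/3


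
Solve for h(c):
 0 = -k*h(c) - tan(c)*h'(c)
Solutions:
 h(c) = C1*exp(-k*log(sin(c)))


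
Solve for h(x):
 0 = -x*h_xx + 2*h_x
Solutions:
 h(x) = C1 + C2*x^3


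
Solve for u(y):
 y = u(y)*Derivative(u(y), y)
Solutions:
 u(y) = -sqrt(C1 + y^2)
 u(y) = sqrt(C1 + y^2)


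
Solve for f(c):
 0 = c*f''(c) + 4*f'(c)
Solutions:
 f(c) = C1 + C2/c^3


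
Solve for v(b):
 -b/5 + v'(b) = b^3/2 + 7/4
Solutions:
 v(b) = C1 + b^4/8 + b^2/10 + 7*b/4


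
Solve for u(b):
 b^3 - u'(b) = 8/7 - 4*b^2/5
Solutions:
 u(b) = C1 + b^4/4 + 4*b^3/15 - 8*b/7


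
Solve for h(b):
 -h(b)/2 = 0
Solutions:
 h(b) = 0


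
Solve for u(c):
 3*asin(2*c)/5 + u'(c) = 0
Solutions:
 u(c) = C1 - 3*c*asin(2*c)/5 - 3*sqrt(1 - 4*c^2)/10


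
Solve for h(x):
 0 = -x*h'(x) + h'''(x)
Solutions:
 h(x) = C1 + Integral(C2*airyai(x) + C3*airybi(x), x)


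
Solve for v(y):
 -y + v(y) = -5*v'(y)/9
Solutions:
 v(y) = C1*exp(-9*y/5) + y - 5/9


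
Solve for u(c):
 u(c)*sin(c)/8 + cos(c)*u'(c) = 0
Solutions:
 u(c) = C1*cos(c)^(1/8)


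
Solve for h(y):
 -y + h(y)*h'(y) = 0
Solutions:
 h(y) = -sqrt(C1 + y^2)
 h(y) = sqrt(C1 + y^2)


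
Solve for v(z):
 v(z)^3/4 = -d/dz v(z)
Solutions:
 v(z) = -sqrt(2)*sqrt(-1/(C1 - z))
 v(z) = sqrt(2)*sqrt(-1/(C1 - z))


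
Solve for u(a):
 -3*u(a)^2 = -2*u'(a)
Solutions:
 u(a) = -2/(C1 + 3*a)


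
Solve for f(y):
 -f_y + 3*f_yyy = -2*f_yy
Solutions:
 f(y) = C1 + C2*exp(-y) + C3*exp(y/3)


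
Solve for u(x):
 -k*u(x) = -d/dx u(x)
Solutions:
 u(x) = C1*exp(k*x)


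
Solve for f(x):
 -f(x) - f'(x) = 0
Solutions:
 f(x) = C1*exp(-x)


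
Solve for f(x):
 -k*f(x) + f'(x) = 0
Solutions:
 f(x) = C1*exp(k*x)


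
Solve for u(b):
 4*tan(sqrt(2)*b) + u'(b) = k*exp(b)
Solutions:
 u(b) = C1 + k*exp(b) + 2*sqrt(2)*log(cos(sqrt(2)*b))


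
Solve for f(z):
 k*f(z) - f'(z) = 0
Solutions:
 f(z) = C1*exp(k*z)


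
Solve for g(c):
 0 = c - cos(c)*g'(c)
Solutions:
 g(c) = C1 + Integral(c/cos(c), c)


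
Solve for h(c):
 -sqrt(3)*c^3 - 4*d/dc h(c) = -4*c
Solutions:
 h(c) = C1 - sqrt(3)*c^4/16 + c^2/2


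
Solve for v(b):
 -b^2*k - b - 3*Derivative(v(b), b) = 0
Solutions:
 v(b) = C1 - b^3*k/9 - b^2/6


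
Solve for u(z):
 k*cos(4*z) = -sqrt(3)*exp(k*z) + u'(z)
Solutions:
 u(z) = C1 + k*sin(4*z)/4 + sqrt(3)*exp(k*z)/k


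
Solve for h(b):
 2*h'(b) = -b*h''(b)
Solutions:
 h(b) = C1 + C2/b


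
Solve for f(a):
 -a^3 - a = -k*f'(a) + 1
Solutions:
 f(a) = C1 + a^4/(4*k) + a^2/(2*k) + a/k


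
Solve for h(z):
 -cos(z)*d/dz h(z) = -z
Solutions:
 h(z) = C1 + Integral(z/cos(z), z)


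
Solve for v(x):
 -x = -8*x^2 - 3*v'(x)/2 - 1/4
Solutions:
 v(x) = C1 - 16*x^3/9 + x^2/3 - x/6


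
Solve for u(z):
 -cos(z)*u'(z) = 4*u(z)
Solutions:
 u(z) = C1*(sin(z)^2 - 2*sin(z) + 1)/(sin(z)^2 + 2*sin(z) + 1)


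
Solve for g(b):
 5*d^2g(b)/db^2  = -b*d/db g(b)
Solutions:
 g(b) = C1 + C2*erf(sqrt(10)*b/10)


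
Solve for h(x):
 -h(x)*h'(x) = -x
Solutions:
 h(x) = -sqrt(C1 + x^2)
 h(x) = sqrt(C1 + x^2)


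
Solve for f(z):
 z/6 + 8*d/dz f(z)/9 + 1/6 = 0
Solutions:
 f(z) = C1 - 3*z^2/32 - 3*z/16


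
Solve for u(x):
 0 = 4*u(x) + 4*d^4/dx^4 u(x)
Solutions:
 u(x) = (C1*sin(sqrt(2)*x/2) + C2*cos(sqrt(2)*x/2))*exp(-sqrt(2)*x/2) + (C3*sin(sqrt(2)*x/2) + C4*cos(sqrt(2)*x/2))*exp(sqrt(2)*x/2)


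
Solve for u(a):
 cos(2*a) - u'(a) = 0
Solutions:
 u(a) = C1 + sin(2*a)/2


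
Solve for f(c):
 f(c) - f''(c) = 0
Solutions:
 f(c) = C1*exp(-c) + C2*exp(c)


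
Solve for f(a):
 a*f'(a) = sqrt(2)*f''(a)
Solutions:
 f(a) = C1 + C2*erfi(2^(1/4)*a/2)


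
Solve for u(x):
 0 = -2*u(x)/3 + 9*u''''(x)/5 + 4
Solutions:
 u(x) = C1*exp(-30^(1/4)*x/3) + C2*exp(30^(1/4)*x/3) + C3*sin(30^(1/4)*x/3) + C4*cos(30^(1/4)*x/3) + 6


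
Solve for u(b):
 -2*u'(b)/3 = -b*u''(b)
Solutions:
 u(b) = C1 + C2*b^(5/3)


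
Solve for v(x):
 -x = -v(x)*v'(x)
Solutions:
 v(x) = -sqrt(C1 + x^2)
 v(x) = sqrt(C1 + x^2)


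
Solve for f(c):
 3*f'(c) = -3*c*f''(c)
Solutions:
 f(c) = C1 + C2*log(c)


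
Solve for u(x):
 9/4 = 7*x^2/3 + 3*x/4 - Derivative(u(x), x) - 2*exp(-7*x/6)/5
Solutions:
 u(x) = C1 + 7*x^3/9 + 3*x^2/8 - 9*x/4 + 12*exp(-7*x/6)/35


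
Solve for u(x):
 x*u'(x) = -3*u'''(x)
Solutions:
 u(x) = C1 + Integral(C2*airyai(-3^(2/3)*x/3) + C3*airybi(-3^(2/3)*x/3), x)


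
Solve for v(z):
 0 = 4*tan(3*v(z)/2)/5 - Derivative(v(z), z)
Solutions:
 v(z) = -2*asin(C1*exp(6*z/5))/3 + 2*pi/3
 v(z) = 2*asin(C1*exp(6*z/5))/3


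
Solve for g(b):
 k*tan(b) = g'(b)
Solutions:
 g(b) = C1 - k*log(cos(b))


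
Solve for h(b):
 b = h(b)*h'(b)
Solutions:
 h(b) = -sqrt(C1 + b^2)
 h(b) = sqrt(C1 + b^2)


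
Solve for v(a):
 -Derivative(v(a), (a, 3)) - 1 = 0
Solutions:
 v(a) = C1 + C2*a + C3*a^2 - a^3/6


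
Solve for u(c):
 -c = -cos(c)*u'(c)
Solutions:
 u(c) = C1 + Integral(c/cos(c), c)


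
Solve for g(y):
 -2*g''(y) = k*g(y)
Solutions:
 g(y) = C1*exp(-sqrt(2)*y*sqrt(-k)/2) + C2*exp(sqrt(2)*y*sqrt(-k)/2)


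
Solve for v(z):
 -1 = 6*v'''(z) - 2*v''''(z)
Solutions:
 v(z) = C1 + C2*z + C3*z^2 + C4*exp(3*z) - z^3/36


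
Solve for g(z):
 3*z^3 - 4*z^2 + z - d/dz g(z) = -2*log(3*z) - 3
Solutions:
 g(z) = C1 + 3*z^4/4 - 4*z^3/3 + z^2/2 + 2*z*log(z) + z + z*log(9)


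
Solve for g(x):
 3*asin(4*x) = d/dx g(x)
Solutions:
 g(x) = C1 + 3*x*asin(4*x) + 3*sqrt(1 - 16*x^2)/4


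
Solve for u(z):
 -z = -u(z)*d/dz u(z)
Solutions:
 u(z) = -sqrt(C1 + z^2)
 u(z) = sqrt(C1 + z^2)


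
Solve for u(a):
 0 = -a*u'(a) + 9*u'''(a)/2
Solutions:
 u(a) = C1 + Integral(C2*airyai(6^(1/3)*a/3) + C3*airybi(6^(1/3)*a/3), a)


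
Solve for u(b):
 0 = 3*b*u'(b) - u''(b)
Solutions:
 u(b) = C1 + C2*erfi(sqrt(6)*b/2)


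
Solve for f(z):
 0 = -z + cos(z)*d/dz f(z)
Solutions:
 f(z) = C1 + Integral(z/cos(z), z)


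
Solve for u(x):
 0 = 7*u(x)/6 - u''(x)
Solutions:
 u(x) = C1*exp(-sqrt(42)*x/6) + C2*exp(sqrt(42)*x/6)


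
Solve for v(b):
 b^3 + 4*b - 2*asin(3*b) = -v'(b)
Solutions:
 v(b) = C1 - b^4/4 - 2*b^2 + 2*b*asin(3*b) + 2*sqrt(1 - 9*b^2)/3


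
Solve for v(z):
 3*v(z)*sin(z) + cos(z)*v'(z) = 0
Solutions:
 v(z) = C1*cos(z)^3


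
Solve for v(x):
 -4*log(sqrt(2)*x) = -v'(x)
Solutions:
 v(x) = C1 + 4*x*log(x) - 4*x + x*log(4)


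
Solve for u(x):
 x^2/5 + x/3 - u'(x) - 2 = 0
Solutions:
 u(x) = C1 + x^3/15 + x^2/6 - 2*x


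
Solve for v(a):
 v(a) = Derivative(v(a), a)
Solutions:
 v(a) = C1*exp(a)


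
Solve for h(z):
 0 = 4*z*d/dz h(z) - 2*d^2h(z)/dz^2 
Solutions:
 h(z) = C1 + C2*erfi(z)


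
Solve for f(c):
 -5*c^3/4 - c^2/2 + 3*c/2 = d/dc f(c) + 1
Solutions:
 f(c) = C1 - 5*c^4/16 - c^3/6 + 3*c^2/4 - c


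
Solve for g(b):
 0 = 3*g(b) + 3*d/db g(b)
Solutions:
 g(b) = C1*exp(-b)


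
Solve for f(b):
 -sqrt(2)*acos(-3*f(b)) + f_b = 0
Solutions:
 Integral(1/acos(-3*_y), (_y, f(b))) = C1 + sqrt(2)*b


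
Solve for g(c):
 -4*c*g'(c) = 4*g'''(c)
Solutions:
 g(c) = C1 + Integral(C2*airyai(-c) + C3*airybi(-c), c)


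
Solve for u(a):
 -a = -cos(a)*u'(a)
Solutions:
 u(a) = C1 + Integral(a/cos(a), a)


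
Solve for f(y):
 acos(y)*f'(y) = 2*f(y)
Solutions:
 f(y) = C1*exp(2*Integral(1/acos(y), y))


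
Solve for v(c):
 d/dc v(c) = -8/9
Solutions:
 v(c) = C1 - 8*c/9


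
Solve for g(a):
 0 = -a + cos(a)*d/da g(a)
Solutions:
 g(a) = C1 + Integral(a/cos(a), a)


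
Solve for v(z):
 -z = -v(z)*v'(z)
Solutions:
 v(z) = -sqrt(C1 + z^2)
 v(z) = sqrt(C1 + z^2)


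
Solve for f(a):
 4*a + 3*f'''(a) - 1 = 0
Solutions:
 f(a) = C1 + C2*a + C3*a^2 - a^4/18 + a^3/18


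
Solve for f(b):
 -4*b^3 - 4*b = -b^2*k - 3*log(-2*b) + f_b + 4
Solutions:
 f(b) = C1 - b^4 + b^3*k/3 - 2*b^2 + 3*b*log(-b) + b*(-7 + 3*log(2))


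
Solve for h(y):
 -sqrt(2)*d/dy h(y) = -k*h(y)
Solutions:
 h(y) = C1*exp(sqrt(2)*k*y/2)


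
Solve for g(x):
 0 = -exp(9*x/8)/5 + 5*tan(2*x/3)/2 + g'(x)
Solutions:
 g(x) = C1 + 8*exp(9*x/8)/45 + 15*log(cos(2*x/3))/4


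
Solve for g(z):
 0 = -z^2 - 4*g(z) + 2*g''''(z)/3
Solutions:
 g(z) = C1*exp(-6^(1/4)*z) + C2*exp(6^(1/4)*z) + C3*sin(6^(1/4)*z) + C4*cos(6^(1/4)*z) - z^2/4


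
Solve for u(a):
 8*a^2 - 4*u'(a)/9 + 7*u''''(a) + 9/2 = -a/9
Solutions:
 u(a) = C1 + C4*exp(147^(1/3)*2^(2/3)*a/21) + 6*a^3 + a^2/8 + 81*a/8 + (C2*sin(14^(2/3)*3^(5/6)*a/42) + C3*cos(14^(2/3)*3^(5/6)*a/42))*exp(-147^(1/3)*2^(2/3)*a/42)


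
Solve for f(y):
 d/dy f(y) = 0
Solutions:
 f(y) = C1


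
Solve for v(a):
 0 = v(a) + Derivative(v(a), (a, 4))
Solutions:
 v(a) = (C1*sin(sqrt(2)*a/2) + C2*cos(sqrt(2)*a/2))*exp(-sqrt(2)*a/2) + (C3*sin(sqrt(2)*a/2) + C4*cos(sqrt(2)*a/2))*exp(sqrt(2)*a/2)


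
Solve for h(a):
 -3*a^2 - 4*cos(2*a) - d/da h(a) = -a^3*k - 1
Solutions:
 h(a) = C1 + a^4*k/4 - a^3 + a - 2*sin(2*a)


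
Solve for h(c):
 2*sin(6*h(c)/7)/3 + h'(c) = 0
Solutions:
 2*c/3 + 7*log(cos(6*h(c)/7) - 1)/12 - 7*log(cos(6*h(c)/7) + 1)/12 = C1


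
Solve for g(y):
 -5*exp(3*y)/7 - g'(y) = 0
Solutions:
 g(y) = C1 - 5*exp(3*y)/21


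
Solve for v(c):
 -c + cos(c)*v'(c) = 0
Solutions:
 v(c) = C1 + Integral(c/cos(c), c)


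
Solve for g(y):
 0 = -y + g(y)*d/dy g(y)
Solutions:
 g(y) = -sqrt(C1 + y^2)
 g(y) = sqrt(C1 + y^2)


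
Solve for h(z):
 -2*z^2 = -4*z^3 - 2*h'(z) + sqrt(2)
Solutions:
 h(z) = C1 - z^4/2 + z^3/3 + sqrt(2)*z/2


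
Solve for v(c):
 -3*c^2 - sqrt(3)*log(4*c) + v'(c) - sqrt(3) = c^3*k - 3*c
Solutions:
 v(c) = C1 + c^4*k/4 + c^3 - 3*c^2/2 + sqrt(3)*c*log(c) + 2*sqrt(3)*c*log(2)


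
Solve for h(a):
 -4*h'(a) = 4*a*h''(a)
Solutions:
 h(a) = C1 + C2*log(a)


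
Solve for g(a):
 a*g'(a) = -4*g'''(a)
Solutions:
 g(a) = C1 + Integral(C2*airyai(-2^(1/3)*a/2) + C3*airybi(-2^(1/3)*a/2), a)


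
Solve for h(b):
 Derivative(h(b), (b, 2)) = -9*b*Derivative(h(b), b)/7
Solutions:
 h(b) = C1 + C2*erf(3*sqrt(14)*b/14)


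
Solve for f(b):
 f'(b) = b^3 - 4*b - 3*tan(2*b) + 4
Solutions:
 f(b) = C1 + b^4/4 - 2*b^2 + 4*b + 3*log(cos(2*b))/2


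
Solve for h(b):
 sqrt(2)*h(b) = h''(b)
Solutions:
 h(b) = C1*exp(-2^(1/4)*b) + C2*exp(2^(1/4)*b)


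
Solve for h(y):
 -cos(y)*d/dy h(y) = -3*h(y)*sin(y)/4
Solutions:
 h(y) = C1/cos(y)^(3/4)


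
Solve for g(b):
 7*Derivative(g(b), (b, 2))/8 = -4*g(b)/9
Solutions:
 g(b) = C1*sin(4*sqrt(14)*b/21) + C2*cos(4*sqrt(14)*b/21)
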